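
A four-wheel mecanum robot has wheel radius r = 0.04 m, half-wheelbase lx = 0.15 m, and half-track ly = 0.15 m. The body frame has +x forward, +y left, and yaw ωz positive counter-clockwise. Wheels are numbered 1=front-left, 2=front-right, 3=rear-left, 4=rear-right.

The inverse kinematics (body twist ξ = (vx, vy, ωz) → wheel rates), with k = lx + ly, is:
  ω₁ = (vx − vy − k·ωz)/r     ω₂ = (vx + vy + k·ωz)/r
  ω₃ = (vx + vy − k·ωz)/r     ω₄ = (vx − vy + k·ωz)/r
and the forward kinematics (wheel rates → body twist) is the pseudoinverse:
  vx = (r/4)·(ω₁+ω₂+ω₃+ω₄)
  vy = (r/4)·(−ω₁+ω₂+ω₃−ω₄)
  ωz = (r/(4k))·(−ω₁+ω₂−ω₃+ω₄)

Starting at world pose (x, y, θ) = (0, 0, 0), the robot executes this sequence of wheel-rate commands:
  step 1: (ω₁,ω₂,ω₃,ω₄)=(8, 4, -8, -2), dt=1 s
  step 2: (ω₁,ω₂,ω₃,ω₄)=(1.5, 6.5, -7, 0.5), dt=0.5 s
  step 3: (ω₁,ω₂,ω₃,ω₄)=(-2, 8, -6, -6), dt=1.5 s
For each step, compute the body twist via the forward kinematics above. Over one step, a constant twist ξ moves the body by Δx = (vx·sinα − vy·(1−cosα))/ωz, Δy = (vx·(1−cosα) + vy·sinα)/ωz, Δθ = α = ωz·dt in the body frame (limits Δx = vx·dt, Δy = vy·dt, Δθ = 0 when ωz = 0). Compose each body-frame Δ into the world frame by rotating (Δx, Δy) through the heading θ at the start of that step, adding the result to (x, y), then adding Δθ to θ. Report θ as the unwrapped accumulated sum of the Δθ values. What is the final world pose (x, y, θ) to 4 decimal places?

(-0.1187, -0.0265, 0.7750)

step 1: ξ=(vx,vy,ωz)=(0.0200, -0.1000, 0.0667), dt=1.0 → body Δ=(0.0233, -0.0993, 0.0667) → world pose (0.0233, -0.0993, 0.0667)
step 2: ξ=(vx,vy,ωz)=(0.0150, -0.0250, 0.4167), dt=0.5 → body Δ=(0.0087, -0.0116, 0.2083) → world pose (0.0328, -0.1103, 0.2750)
step 3: ξ=(vx,vy,ωz)=(-0.0600, 0.1000, 0.3333), dt=1.5 → body Δ=(-0.1230, 0.1218, 0.5000) → world pose (-0.1187, -0.0265, 0.7750)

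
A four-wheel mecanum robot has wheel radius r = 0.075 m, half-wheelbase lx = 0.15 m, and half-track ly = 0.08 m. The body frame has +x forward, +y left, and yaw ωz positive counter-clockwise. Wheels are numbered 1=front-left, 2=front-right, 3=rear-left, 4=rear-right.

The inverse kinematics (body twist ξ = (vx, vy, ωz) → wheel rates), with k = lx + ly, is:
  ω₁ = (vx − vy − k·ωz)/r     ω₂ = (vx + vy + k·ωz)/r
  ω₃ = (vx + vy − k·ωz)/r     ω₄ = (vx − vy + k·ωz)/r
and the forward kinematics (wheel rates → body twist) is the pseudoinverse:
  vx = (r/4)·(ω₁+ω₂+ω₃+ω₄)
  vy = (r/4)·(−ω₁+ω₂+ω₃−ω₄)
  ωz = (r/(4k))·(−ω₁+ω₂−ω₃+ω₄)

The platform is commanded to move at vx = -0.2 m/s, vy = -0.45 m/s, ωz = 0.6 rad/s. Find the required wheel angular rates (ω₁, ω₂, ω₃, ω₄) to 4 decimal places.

k = lx + ly = 0.15 + 0.08 = 0.2300;  k·ωz = 0.2300·0.6 = 0.1380
ω₁ (FL) = (vx − vy − k·ωz)/r = 0.1120/0.075 = 1.4933
ω₂ (FR) = (vx + vy + k·ωz)/r = -0.5120/0.075 = -6.8267
ω₃ (RL) = (vx + vy − k·ωz)/r = -0.7880/0.075 = -10.5067
ω₄ (RR) = (vx − vy + k·ωz)/r = 0.3880/0.075 = 5.1733

(1.4933, -6.8267, -10.5067, 5.1733)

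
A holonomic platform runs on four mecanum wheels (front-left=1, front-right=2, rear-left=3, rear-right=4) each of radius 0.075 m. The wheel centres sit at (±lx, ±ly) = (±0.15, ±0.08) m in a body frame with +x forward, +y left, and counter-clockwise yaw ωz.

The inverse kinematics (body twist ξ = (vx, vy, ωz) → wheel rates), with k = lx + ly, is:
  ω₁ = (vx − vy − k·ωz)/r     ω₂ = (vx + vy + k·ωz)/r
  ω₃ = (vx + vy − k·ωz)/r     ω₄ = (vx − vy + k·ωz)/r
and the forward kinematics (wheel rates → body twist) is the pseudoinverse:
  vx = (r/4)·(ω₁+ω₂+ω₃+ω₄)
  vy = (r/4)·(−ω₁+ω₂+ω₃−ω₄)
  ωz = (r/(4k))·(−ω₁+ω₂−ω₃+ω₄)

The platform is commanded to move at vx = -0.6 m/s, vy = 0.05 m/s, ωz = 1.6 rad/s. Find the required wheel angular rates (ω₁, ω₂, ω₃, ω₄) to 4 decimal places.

(-13.5733, -2.4267, -12.2400, -3.7600)

k = lx + ly = 0.15 + 0.08 = 0.2300;  k·ωz = 0.2300·1.6 = 0.3680
ω₁ (FL) = (vx − vy − k·ωz)/r = -1.0180/0.075 = -13.5733
ω₂ (FR) = (vx + vy + k·ωz)/r = -0.1820/0.075 = -2.4267
ω₃ (RL) = (vx + vy − k·ωz)/r = -0.9180/0.075 = -12.2400
ω₄ (RR) = (vx − vy + k·ωz)/r = -0.2820/0.075 = -3.7600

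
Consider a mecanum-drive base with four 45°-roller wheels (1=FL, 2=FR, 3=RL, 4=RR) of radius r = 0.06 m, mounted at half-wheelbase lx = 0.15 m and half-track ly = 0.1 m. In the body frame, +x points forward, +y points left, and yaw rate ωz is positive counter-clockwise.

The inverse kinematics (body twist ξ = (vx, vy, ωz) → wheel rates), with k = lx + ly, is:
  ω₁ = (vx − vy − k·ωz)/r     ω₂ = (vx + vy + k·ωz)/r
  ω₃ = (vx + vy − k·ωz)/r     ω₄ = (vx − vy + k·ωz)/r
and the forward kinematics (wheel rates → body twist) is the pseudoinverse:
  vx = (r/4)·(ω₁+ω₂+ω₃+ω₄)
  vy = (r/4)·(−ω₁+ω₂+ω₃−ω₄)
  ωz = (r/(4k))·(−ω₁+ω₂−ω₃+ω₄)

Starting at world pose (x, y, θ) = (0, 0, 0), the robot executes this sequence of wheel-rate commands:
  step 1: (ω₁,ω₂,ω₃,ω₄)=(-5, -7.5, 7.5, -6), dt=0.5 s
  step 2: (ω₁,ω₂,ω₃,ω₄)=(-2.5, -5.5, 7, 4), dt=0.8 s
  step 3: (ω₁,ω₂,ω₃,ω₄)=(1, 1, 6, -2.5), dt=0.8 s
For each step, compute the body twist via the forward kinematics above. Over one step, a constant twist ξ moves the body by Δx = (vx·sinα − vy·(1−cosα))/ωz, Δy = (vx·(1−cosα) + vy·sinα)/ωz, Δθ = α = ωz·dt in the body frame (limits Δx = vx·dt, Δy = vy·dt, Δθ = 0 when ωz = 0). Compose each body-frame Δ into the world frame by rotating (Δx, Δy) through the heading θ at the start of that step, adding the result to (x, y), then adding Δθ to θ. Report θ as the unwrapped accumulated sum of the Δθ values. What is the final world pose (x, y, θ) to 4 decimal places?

step 1: ξ=(vx,vy,ωz)=(-0.1650, 0.1650, -0.9600), dt=0.5 → body Δ=(-0.0599, 0.0988, -0.4800) → world pose (-0.0599, 0.0988, -0.4800)
step 2: ξ=(vx,vy,ωz)=(0.0450, 0.0000, -0.3600), dt=0.8 → body Δ=(0.0355, -0.0051, -0.2880) → world pose (-0.0308, 0.0778, -0.7680)
step 3: ξ=(vx,vy,ωz)=(0.0825, 0.1275, -0.5100), dt=0.8 → body Δ=(0.0847, 0.0859, -0.4080) → world pose (0.0898, 0.0808, -1.1760)

(0.0898, 0.0808, -1.1760)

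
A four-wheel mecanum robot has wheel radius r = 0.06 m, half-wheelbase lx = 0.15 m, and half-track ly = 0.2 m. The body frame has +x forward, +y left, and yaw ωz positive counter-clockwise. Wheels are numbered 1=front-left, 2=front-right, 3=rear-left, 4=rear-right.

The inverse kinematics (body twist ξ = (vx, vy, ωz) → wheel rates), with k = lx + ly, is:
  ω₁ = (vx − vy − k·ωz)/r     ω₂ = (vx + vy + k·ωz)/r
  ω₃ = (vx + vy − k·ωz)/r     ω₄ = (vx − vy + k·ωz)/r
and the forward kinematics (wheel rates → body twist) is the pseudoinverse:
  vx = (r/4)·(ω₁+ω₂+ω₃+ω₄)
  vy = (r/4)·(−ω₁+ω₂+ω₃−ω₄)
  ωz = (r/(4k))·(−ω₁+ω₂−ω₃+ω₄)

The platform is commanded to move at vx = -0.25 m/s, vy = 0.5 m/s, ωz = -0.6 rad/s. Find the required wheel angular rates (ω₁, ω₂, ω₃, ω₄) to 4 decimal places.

k = lx + ly = 0.15 + 0.2 = 0.3500;  k·ωz = 0.3500·-0.6 = -0.2100
ω₁ (FL) = (vx − vy − k·ωz)/r = -0.5400/0.06 = -9.0000
ω₂ (FR) = (vx + vy + k·ωz)/r = 0.0400/0.06 = 0.6667
ω₃ (RL) = (vx + vy − k·ωz)/r = 0.4600/0.06 = 7.6667
ω₄ (RR) = (vx − vy + k·ωz)/r = -0.9600/0.06 = -16.0000

(-9.0000, 0.6667, 7.6667, -16.0000)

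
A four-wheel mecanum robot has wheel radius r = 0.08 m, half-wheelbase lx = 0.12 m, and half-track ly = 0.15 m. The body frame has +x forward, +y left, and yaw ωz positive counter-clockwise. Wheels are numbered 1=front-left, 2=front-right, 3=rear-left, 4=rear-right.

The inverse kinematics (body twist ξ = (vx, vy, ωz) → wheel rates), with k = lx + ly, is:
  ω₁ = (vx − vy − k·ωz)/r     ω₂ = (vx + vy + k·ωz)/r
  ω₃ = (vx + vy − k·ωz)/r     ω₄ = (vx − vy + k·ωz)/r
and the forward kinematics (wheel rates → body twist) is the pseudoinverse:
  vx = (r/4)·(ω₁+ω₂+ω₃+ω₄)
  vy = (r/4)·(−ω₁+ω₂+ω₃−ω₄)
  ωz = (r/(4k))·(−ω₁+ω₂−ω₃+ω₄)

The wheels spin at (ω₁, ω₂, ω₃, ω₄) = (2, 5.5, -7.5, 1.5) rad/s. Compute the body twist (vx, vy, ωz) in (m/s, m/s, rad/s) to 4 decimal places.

k = lx + ly = 0.12 + 0.15 = 0.2700
ω₁+ω₂+ω₃+ω₄ = 1.5000  →  vx = (0.08/4)·1.5000 = 0.0300
−ω₁+ω₂+ω₃−ω₄ = -5.5000  →  vy = (0.08/4)·-5.5000 = -0.1100
−ω₁+ω₂−ω₃+ω₄ = 12.5000  →  ωz = (0.08/1.0800)·12.5000 = 0.9259

(0.0300, -0.1100, 0.9259)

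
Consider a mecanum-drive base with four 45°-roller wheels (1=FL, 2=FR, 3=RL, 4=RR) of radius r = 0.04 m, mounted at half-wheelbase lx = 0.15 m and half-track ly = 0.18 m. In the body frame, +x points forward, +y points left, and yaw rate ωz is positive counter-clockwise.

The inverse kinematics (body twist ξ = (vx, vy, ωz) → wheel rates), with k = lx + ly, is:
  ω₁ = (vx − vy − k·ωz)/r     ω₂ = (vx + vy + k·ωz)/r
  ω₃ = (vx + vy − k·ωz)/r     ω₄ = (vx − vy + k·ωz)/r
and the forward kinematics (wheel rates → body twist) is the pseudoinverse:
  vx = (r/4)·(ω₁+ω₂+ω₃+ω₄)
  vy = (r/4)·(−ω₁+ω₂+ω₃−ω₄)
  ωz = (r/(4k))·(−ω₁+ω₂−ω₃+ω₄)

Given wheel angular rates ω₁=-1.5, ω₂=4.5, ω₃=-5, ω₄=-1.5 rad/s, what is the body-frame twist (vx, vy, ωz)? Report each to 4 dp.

k = lx + ly = 0.15 + 0.18 = 0.3300
ω₁+ω₂+ω₃+ω₄ = -3.5000  →  vx = (0.04/4)·-3.5000 = -0.0350
−ω₁+ω₂+ω₃−ω₄ = 2.5000  →  vy = (0.04/4)·2.5000 = 0.0250
−ω₁+ω₂−ω₃+ω₄ = 9.5000  →  ωz = (0.04/1.3200)·9.5000 = 0.2879

(-0.0350, 0.0250, 0.2879)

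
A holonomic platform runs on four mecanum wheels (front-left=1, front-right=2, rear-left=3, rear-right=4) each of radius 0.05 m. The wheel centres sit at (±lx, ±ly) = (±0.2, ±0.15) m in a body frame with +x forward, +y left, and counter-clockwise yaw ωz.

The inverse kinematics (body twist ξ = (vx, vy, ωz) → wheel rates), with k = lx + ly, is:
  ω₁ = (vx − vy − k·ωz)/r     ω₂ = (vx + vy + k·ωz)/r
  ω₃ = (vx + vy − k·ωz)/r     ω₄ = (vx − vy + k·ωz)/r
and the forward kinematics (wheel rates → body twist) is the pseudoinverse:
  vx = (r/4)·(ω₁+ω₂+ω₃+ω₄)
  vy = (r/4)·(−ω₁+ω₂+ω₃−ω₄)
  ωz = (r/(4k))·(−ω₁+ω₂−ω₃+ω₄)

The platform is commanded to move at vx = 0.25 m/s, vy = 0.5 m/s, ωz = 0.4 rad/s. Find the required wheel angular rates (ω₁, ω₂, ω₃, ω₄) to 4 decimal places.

(-7.8000, 17.8000, 12.2000, -2.2000)

k = lx + ly = 0.2 + 0.15 = 0.3500;  k·ωz = 0.3500·0.4 = 0.1400
ω₁ (FL) = (vx − vy − k·ωz)/r = -0.3900/0.05 = -7.8000
ω₂ (FR) = (vx + vy + k·ωz)/r = 0.8900/0.05 = 17.8000
ω₃ (RL) = (vx + vy − k·ωz)/r = 0.6100/0.05 = 12.2000
ω₄ (RR) = (vx − vy + k·ωz)/r = -0.1100/0.05 = -2.2000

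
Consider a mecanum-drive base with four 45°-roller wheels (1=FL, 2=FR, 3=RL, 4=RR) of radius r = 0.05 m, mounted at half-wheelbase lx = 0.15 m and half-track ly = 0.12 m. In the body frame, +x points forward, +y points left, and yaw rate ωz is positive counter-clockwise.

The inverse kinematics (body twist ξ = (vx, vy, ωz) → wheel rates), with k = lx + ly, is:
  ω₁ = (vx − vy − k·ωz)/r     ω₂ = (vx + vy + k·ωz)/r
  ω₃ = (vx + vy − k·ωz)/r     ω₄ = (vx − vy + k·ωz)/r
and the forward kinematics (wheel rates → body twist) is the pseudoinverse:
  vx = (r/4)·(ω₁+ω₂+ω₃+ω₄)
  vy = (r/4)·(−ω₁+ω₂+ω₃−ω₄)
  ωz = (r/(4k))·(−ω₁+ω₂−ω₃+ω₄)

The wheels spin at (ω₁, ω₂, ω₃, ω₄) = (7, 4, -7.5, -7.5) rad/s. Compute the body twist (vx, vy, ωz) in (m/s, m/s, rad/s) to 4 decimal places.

k = lx + ly = 0.15 + 0.12 = 0.2700
ω₁+ω₂+ω₃+ω₄ = -4.0000  →  vx = (0.05/4)·-4.0000 = -0.0500
−ω₁+ω₂+ω₃−ω₄ = -3.0000  →  vy = (0.05/4)·-3.0000 = -0.0375
−ω₁+ω₂−ω₃+ω₄ = -3.0000  →  ωz = (0.05/1.0800)·-3.0000 = -0.1389

(-0.0500, -0.0375, -0.1389)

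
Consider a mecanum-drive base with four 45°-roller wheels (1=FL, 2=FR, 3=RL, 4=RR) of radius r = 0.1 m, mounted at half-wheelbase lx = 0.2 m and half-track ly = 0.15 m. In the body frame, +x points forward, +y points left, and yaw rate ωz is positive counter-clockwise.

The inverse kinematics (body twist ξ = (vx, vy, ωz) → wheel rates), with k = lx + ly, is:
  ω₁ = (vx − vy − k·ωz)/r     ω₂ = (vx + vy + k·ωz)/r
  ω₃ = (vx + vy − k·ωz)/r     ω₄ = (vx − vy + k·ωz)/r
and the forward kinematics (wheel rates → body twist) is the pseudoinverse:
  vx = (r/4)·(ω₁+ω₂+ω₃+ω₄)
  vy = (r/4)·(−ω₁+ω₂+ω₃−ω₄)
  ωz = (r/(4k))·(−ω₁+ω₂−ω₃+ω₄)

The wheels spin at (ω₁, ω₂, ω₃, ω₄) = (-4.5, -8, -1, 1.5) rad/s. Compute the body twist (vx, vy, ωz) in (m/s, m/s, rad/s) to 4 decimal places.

k = lx + ly = 0.2 + 0.15 = 0.3500
ω₁+ω₂+ω₃+ω₄ = -12.0000  →  vx = (0.1/4)·-12.0000 = -0.3000
−ω₁+ω₂+ω₃−ω₄ = -6.0000  →  vy = (0.1/4)·-6.0000 = -0.1500
−ω₁+ω₂−ω₃+ω₄ = -1.0000  →  ωz = (0.1/1.4000)·-1.0000 = -0.0714

(-0.3000, -0.1500, -0.0714)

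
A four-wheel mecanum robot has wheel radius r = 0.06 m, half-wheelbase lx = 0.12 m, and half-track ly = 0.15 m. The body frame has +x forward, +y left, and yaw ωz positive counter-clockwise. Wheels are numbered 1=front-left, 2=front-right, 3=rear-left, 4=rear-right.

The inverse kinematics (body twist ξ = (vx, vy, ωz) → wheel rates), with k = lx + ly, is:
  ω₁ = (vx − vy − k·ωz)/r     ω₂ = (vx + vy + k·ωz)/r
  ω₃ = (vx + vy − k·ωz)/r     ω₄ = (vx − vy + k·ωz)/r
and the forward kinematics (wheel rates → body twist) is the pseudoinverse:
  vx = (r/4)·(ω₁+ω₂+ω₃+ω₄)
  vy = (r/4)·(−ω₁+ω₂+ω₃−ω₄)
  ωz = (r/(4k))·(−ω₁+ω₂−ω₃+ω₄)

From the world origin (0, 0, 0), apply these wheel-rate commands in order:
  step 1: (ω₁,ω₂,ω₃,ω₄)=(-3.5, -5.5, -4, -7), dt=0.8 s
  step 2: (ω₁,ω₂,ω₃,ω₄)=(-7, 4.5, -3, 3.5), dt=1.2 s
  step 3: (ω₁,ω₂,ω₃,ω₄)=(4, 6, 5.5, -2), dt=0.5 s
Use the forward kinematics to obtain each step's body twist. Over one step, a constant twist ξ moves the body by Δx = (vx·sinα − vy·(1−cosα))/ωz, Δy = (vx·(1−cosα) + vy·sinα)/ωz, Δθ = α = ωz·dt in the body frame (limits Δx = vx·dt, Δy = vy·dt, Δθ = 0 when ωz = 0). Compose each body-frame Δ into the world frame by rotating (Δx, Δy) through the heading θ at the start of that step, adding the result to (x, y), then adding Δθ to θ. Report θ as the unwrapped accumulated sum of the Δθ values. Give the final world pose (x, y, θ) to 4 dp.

step 1: ξ=(vx,vy,ωz)=(-0.3000, 0.0150, -0.2778), dt=0.8 → body Δ=(-0.2367, 0.0385, -0.2222) → world pose (-0.2367, 0.0385, -0.2222)
step 2: ξ=(vx,vy,ωz)=(-0.0300, 0.0750, 1.0000), dt=1.2 → body Δ=(-0.0758, 0.0508, 1.2000) → world pose (-0.2994, 0.1047, 0.9778)
step 3: ξ=(vx,vy,ωz)=(0.2025, 0.1425, -0.3056), dt=0.5 → body Δ=(0.1063, 0.0633, -0.1528) → world pose (-0.2925, 0.2282, 0.8250)

(-0.2925, 0.2282, 0.8250)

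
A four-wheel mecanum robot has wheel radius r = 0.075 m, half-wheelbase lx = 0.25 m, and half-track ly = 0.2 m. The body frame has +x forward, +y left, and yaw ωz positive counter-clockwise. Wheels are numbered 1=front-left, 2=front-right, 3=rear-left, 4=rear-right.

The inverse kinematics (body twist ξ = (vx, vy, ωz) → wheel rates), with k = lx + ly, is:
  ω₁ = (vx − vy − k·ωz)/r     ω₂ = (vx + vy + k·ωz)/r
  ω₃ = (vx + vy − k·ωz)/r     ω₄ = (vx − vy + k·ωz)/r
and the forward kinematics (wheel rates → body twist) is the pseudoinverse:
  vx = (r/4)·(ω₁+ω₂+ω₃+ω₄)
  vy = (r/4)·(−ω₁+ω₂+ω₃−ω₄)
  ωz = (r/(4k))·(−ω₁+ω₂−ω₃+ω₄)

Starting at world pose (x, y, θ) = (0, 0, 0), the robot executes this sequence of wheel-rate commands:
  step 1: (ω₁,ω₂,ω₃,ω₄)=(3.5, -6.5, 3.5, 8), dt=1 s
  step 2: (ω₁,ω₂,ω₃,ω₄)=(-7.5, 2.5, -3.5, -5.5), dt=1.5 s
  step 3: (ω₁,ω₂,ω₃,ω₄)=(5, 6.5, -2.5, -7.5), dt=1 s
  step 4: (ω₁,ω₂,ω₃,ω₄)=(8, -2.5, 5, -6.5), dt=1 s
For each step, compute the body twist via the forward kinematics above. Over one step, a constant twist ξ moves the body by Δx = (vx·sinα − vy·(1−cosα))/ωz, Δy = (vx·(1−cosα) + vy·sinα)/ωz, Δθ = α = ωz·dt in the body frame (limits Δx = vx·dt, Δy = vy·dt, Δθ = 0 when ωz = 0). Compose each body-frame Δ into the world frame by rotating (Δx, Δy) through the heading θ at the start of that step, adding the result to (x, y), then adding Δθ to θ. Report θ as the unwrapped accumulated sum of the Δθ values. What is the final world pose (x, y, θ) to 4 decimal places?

(-0.1916, 0.1565, -0.7917)

step 1: ξ=(vx,vy,ωz)=(0.1594, -0.2719, -0.2292), dt=1.0 → body Δ=(0.1270, -0.2877, -0.2292) → world pose (0.1270, -0.2877, -0.2292)
step 2: ξ=(vx,vy,ωz)=(-0.2625, 0.2250, 0.3333), dt=1.5 → body Δ=(-0.4602, 0.2272, 0.5000) → world pose (-0.2696, 0.0381, 0.2708)
step 3: ξ=(vx,vy,ωz)=(0.0281, 0.1219, -0.1458), dt=1.0 → body Δ=(0.0369, 0.1194, -0.1458) → world pose (-0.2660, 0.1630, 0.1250)
step 4: ξ=(vx,vy,ωz)=(0.0750, 0.0188, -0.9167), dt=1.0 → body Δ=(0.0729, -0.0158, -0.9167) → world pose (-0.1916, 0.1565, -0.7917)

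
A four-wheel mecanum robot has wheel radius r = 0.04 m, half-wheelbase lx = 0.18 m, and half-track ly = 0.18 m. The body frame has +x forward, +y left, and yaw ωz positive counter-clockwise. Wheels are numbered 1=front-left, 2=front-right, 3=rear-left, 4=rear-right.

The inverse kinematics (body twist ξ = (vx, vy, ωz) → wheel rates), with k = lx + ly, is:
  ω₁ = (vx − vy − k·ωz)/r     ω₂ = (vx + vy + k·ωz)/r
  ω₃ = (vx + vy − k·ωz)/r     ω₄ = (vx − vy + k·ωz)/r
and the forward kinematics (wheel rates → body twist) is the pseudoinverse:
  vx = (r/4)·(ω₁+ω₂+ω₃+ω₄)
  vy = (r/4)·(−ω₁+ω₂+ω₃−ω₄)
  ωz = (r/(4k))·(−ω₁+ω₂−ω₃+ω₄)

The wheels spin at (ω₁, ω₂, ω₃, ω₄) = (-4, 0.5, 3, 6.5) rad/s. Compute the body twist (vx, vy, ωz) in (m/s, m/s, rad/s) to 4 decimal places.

(0.0600, 0.0100, 0.2222)

k = lx + ly = 0.18 + 0.18 = 0.3600
ω₁+ω₂+ω₃+ω₄ = 6.0000  →  vx = (0.04/4)·6.0000 = 0.0600
−ω₁+ω₂+ω₃−ω₄ = 1.0000  →  vy = (0.04/4)·1.0000 = 0.0100
−ω₁+ω₂−ω₃+ω₄ = 8.0000  →  ωz = (0.04/1.4400)·8.0000 = 0.2222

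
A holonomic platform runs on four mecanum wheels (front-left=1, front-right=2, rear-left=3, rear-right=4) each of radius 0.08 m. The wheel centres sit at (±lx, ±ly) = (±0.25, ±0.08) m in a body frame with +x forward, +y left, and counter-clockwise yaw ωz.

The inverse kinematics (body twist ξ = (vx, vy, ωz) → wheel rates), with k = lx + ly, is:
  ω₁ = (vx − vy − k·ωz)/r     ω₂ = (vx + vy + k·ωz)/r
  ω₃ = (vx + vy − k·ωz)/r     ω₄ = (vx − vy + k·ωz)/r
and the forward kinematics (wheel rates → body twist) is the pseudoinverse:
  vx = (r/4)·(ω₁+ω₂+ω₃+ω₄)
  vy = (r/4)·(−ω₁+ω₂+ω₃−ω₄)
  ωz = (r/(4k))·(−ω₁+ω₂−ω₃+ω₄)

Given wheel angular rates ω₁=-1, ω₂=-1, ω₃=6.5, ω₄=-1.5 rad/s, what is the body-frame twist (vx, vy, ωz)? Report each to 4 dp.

(0.0600, 0.1600, -0.4848)

k = lx + ly = 0.25 + 0.08 = 0.3300
ω₁+ω₂+ω₃+ω₄ = 3.0000  →  vx = (0.08/4)·3.0000 = 0.0600
−ω₁+ω₂+ω₃−ω₄ = 8.0000  →  vy = (0.08/4)·8.0000 = 0.1600
−ω₁+ω₂−ω₃+ω₄ = -8.0000  →  ωz = (0.08/1.3200)·-8.0000 = -0.4848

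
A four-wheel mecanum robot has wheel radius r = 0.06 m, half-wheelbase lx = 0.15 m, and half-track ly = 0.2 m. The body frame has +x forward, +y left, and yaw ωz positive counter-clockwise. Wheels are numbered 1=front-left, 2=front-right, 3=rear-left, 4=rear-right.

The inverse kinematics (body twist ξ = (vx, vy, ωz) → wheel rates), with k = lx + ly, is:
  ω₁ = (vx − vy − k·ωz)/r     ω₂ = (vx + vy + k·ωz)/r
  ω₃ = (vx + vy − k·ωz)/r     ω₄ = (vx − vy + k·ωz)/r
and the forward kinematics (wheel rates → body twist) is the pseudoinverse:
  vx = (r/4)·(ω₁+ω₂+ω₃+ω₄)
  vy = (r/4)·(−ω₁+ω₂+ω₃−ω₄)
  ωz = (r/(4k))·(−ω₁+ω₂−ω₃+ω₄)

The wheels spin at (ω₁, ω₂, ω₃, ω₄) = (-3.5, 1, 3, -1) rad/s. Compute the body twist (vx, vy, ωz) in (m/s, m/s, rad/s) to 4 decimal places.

k = lx + ly = 0.15 + 0.2 = 0.3500
ω₁+ω₂+ω₃+ω₄ = -0.5000  →  vx = (0.06/4)·-0.5000 = -0.0075
−ω₁+ω₂+ω₃−ω₄ = 8.5000  →  vy = (0.06/4)·8.5000 = 0.1275
−ω₁+ω₂−ω₃+ω₄ = 0.5000  →  ωz = (0.06/1.4000)·0.5000 = 0.0214

(-0.0075, 0.1275, 0.0214)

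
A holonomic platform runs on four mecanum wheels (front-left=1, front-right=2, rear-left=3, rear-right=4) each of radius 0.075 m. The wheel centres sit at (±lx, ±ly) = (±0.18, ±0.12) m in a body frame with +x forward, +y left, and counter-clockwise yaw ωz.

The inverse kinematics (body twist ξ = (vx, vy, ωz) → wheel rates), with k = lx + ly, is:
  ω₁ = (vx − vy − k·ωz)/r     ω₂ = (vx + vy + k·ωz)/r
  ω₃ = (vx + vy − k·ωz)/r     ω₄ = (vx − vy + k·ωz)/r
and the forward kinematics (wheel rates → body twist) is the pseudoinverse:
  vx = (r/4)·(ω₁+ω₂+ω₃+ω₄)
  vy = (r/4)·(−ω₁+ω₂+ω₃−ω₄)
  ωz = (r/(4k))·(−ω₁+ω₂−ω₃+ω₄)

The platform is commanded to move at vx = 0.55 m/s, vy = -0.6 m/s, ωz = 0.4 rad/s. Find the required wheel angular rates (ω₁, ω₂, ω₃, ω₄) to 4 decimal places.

(13.7333, 0.9333, -2.2667, 16.9333)

k = lx + ly = 0.18 + 0.12 = 0.3000;  k·ωz = 0.3000·0.4 = 0.1200
ω₁ (FL) = (vx − vy − k·ωz)/r = 1.0300/0.075 = 13.7333
ω₂ (FR) = (vx + vy + k·ωz)/r = 0.0700/0.075 = 0.9333
ω₃ (RL) = (vx + vy − k·ωz)/r = -0.1700/0.075 = -2.2667
ω₄ (RR) = (vx − vy + k·ωz)/r = 1.2700/0.075 = 16.9333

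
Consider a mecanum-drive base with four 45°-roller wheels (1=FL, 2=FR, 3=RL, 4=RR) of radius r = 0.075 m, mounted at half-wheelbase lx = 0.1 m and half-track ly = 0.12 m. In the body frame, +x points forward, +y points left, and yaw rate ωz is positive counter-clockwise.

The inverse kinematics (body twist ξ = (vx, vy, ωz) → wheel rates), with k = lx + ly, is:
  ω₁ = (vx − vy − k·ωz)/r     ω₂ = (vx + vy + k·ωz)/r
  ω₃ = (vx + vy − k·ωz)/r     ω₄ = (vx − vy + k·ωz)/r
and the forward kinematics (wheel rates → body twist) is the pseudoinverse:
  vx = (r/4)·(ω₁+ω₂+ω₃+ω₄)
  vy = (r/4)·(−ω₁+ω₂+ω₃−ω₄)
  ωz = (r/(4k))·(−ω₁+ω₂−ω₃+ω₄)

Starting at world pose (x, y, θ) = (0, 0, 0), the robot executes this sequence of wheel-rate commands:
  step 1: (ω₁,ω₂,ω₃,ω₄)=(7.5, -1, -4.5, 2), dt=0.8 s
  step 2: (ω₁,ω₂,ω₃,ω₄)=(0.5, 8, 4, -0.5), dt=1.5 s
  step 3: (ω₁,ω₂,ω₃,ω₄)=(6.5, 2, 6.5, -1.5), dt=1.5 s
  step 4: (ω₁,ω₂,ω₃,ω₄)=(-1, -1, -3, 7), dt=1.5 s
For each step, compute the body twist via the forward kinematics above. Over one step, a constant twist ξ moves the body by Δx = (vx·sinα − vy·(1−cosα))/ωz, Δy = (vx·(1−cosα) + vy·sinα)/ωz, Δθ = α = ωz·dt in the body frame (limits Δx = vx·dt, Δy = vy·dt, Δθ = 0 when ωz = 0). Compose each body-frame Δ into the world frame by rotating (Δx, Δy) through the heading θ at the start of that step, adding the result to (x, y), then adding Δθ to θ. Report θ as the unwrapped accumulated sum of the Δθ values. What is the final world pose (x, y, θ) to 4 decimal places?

step 1: ξ=(vx,vy,ωz)=(0.0750, -0.2812, -0.1705), dt=0.8 → body Δ=(0.0445, -0.2284, -0.1364) → world pose (0.0445, -0.2284, -0.1364)
step 2: ξ=(vx,vy,ωz)=(0.2250, 0.2250, 0.2557), dt=1.5 → body Δ=(0.2654, 0.3932, 0.3835) → world pose (0.3608, 0.1251, 0.2472)
step 3: ξ=(vx,vy,ωz)=(0.2531, 0.0656, -1.0653), dt=1.5 → body Δ=(0.3008, -0.1825, -1.5980) → world pose (0.6971, 0.0218, -1.3509)
step 4: ξ=(vx,vy,ωz)=(0.0375, -0.1875, 0.8523), dt=1.5 → body Δ=(0.1987, -0.1793, 1.2784) → world pose (0.5655, -0.2113, -0.0724)

(0.5655, -0.2113, -0.0724)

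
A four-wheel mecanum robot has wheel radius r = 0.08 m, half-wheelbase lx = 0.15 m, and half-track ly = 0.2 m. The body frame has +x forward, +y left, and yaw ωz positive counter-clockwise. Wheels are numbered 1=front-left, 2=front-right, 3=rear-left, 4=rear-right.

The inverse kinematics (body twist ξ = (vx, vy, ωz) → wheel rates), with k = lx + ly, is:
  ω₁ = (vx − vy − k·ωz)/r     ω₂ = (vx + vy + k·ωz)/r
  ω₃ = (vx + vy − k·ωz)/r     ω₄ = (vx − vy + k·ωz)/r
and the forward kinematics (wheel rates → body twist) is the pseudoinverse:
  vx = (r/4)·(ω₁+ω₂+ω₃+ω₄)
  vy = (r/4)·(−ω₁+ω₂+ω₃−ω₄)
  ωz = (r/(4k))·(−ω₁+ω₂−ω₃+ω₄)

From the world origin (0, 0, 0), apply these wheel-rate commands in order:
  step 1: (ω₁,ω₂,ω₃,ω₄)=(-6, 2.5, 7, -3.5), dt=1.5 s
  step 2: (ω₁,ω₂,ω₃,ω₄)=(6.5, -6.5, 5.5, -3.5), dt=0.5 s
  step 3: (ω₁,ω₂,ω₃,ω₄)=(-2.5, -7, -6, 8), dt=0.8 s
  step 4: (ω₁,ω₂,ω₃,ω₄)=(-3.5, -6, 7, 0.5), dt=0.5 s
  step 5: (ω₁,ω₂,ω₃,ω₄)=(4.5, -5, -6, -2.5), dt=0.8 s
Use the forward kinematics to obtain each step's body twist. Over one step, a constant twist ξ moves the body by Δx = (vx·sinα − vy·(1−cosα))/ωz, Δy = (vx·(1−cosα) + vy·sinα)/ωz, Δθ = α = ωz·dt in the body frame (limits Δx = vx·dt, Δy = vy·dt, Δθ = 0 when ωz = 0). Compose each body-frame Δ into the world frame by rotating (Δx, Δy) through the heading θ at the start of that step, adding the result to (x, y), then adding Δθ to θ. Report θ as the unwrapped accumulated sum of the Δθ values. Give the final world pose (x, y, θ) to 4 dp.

step 1: ξ=(vx,vy,ωz)=(0.0000, 0.3800, -0.1143), dt=1.5 → body Δ=(0.0487, 0.5672, -0.1714) → world pose (0.0487, 0.5672, -0.1714)
step 2: ξ=(vx,vy,ωz)=(0.0400, -0.0800, -1.2571), dt=0.5 → body Δ=(0.0065, -0.0435, -0.6286) → world pose (0.0478, 0.5232, -0.8000)
step 3: ξ=(vx,vy,ωz)=(-0.1500, -0.3700, 0.5429), dt=0.8 → body Δ=(-0.0530, -0.3124, 0.4343) → world pose (-0.2133, 0.3436, -0.3657)
step 4: ξ=(vx,vy,ωz)=(-0.0400, 0.0800, -0.5143), dt=0.5 → body Δ=(-0.0147, 0.0421, -0.2571) → world pose (-0.2119, 0.3882, -0.6229)
step 5: ξ=(vx,vy,ωz)=(-0.1800, -0.2600, -0.3429), dt=0.8 → body Δ=(-0.1705, -0.1858, -0.2743) → world pose (-0.4588, 0.3368, -0.8971)

(-0.4588, 0.3368, -0.8971)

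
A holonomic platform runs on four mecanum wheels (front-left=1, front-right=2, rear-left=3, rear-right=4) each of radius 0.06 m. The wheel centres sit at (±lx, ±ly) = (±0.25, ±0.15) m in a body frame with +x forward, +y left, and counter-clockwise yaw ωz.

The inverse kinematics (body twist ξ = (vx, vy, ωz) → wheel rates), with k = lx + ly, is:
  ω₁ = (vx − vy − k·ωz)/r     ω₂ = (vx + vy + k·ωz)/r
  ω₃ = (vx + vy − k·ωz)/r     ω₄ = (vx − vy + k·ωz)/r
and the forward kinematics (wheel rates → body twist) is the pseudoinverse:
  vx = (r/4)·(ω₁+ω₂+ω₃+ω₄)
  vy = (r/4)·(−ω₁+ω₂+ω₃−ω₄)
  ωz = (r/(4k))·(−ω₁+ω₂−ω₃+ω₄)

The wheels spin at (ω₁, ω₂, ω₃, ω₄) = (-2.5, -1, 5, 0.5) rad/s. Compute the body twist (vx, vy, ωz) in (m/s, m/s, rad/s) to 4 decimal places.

k = lx + ly = 0.25 + 0.15 = 0.4000
ω₁+ω₂+ω₃+ω₄ = 2.0000  →  vx = (0.06/4)·2.0000 = 0.0300
−ω₁+ω₂+ω₃−ω₄ = 6.0000  →  vy = (0.06/4)·6.0000 = 0.0900
−ω₁+ω₂−ω₃+ω₄ = -3.0000  →  ωz = (0.06/1.6000)·-3.0000 = -0.1125

(0.0300, 0.0900, -0.1125)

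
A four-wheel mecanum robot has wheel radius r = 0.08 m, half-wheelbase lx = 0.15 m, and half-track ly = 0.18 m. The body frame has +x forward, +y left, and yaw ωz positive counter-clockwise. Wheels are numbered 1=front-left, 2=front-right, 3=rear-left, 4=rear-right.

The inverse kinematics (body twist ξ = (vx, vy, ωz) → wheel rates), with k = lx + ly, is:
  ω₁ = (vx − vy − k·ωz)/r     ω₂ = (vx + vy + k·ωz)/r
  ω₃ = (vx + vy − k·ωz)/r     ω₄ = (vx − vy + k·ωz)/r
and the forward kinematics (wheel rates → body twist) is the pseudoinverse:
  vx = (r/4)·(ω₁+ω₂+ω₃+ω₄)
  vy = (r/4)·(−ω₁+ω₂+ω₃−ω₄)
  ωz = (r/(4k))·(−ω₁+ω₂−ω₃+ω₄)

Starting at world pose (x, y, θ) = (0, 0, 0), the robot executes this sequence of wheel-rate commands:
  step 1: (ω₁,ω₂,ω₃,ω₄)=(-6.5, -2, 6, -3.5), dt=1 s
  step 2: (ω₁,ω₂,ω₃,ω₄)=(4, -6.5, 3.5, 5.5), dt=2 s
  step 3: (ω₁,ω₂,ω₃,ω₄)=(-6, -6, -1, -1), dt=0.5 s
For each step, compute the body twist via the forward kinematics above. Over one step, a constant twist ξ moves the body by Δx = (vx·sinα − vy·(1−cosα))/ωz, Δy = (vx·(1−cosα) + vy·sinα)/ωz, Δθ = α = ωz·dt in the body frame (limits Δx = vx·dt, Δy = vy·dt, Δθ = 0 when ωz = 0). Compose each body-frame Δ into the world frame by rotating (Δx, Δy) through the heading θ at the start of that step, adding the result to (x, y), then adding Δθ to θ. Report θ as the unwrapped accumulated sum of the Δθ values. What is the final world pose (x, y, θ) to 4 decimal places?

step 1: ξ=(vx,vy,ωz)=(-0.1200, 0.2800, -0.3030), dt=1.0 → body Δ=(-0.0761, 0.2938, -0.3030) → world pose (-0.0761, 0.2938, -0.3030)
step 2: ξ=(vx,vy,ωz)=(0.1300, -0.2500, -0.5152), dt=2.0 → body Δ=(-0.0192, -0.5386, -1.0303) → world pose (-0.2551, -0.2146, -1.3333)
step 3: ξ=(vx,vy,ωz)=(-0.2800, 0.0000, 0.0000), dt=0.5 → body Δ=(-0.1400, 0.0000, 0.0000) → world pose (-0.2881, -0.0785, -1.3333)

(-0.2881, -0.0785, -1.3333)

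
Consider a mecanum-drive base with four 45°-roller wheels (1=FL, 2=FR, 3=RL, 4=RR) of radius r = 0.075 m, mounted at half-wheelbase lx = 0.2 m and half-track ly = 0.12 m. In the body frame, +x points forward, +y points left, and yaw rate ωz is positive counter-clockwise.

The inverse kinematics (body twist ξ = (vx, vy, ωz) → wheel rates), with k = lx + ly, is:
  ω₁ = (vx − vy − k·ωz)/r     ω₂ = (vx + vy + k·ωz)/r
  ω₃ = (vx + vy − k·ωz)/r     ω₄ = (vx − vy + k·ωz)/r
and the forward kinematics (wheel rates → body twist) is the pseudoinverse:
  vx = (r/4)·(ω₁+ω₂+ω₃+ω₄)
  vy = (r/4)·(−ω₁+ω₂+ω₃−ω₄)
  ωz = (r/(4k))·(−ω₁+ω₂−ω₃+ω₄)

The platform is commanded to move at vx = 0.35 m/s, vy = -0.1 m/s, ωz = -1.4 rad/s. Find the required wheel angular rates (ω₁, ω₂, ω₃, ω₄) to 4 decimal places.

(11.9733, -2.6400, 9.3067, 0.0267)

k = lx + ly = 0.2 + 0.12 = 0.3200;  k·ωz = 0.3200·-1.4 = -0.4480
ω₁ (FL) = (vx − vy − k·ωz)/r = 0.8980/0.075 = 11.9733
ω₂ (FR) = (vx + vy + k·ωz)/r = -0.1980/0.075 = -2.6400
ω₃ (RL) = (vx + vy − k·ωz)/r = 0.6980/0.075 = 9.3067
ω₄ (RR) = (vx − vy + k·ωz)/r = 0.0020/0.075 = 0.0267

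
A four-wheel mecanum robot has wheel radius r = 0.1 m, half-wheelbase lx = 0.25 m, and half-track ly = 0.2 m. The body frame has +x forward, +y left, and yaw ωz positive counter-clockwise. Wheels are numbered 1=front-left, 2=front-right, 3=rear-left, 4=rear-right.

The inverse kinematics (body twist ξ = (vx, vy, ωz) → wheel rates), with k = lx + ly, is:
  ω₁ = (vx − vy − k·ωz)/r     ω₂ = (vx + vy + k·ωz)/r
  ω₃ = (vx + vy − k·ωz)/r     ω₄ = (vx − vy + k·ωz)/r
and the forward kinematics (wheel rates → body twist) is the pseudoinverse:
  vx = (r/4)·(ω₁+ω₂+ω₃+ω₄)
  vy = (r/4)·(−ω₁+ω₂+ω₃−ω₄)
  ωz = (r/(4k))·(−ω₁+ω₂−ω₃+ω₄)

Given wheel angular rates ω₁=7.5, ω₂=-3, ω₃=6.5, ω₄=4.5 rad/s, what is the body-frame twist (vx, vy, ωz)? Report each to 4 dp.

(0.3875, -0.2125, -0.6944)

k = lx + ly = 0.25 + 0.2 = 0.4500
ω₁+ω₂+ω₃+ω₄ = 15.5000  →  vx = (0.1/4)·15.5000 = 0.3875
−ω₁+ω₂+ω₃−ω₄ = -8.5000  →  vy = (0.1/4)·-8.5000 = -0.2125
−ω₁+ω₂−ω₃+ω₄ = -12.5000  →  ωz = (0.1/1.8000)·-12.5000 = -0.6944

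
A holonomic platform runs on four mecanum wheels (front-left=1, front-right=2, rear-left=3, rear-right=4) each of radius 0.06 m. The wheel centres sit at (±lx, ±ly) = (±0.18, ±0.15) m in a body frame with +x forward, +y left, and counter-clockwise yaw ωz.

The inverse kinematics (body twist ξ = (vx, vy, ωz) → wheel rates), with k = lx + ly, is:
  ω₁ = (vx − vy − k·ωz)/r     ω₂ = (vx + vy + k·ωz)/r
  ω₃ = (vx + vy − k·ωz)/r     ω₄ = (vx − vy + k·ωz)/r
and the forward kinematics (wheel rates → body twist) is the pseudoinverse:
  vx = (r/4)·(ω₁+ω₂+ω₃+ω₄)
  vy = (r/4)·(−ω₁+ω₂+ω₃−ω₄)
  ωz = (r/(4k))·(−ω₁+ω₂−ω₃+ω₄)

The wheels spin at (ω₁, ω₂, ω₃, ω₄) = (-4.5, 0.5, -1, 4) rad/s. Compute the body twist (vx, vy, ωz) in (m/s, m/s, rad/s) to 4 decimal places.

(-0.0150, 0.0000, 0.4545)

k = lx + ly = 0.18 + 0.15 = 0.3300
ω₁+ω₂+ω₃+ω₄ = -1.0000  →  vx = (0.06/4)·-1.0000 = -0.0150
−ω₁+ω₂+ω₃−ω₄ = 0.0000  →  vy = (0.06/4)·0.0000 = 0.0000
−ω₁+ω₂−ω₃+ω₄ = 10.0000  →  ωz = (0.06/1.3200)·10.0000 = 0.4545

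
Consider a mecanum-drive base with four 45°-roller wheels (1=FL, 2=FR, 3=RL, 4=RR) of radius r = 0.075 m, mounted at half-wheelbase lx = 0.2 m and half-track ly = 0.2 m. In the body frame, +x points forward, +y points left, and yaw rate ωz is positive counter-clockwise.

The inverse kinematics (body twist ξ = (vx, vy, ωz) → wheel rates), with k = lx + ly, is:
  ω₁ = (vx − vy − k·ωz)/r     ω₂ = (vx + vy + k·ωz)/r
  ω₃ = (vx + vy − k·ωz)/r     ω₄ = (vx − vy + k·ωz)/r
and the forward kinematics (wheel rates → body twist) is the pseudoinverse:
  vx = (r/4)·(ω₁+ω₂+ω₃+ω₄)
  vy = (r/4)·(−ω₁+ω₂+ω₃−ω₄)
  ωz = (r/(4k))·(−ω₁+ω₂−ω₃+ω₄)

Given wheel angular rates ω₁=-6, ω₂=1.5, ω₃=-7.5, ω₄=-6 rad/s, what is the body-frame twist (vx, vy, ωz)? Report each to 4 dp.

k = lx + ly = 0.2 + 0.2 = 0.4000
ω₁+ω₂+ω₃+ω₄ = -18.0000  →  vx = (0.075/4)·-18.0000 = -0.3375
−ω₁+ω₂+ω₃−ω₄ = 6.0000  →  vy = (0.075/4)·6.0000 = 0.1125
−ω₁+ω₂−ω₃+ω₄ = 9.0000  →  ωz = (0.075/1.6000)·9.0000 = 0.4219

(-0.3375, 0.1125, 0.4219)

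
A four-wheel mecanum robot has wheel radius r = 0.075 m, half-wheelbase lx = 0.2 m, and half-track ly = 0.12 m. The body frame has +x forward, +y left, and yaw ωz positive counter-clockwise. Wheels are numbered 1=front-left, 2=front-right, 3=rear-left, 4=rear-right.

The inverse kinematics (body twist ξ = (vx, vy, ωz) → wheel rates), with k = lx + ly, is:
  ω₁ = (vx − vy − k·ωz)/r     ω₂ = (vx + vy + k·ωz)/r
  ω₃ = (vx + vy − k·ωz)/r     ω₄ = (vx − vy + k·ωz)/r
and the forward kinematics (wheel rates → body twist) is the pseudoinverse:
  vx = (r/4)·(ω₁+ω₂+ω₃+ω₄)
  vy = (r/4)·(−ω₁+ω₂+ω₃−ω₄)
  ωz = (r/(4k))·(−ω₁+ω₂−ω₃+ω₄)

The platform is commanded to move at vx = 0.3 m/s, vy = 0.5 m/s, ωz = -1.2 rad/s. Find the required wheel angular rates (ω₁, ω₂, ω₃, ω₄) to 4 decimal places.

k = lx + ly = 0.2 + 0.12 = 0.3200;  k·ωz = 0.3200·-1.2 = -0.3840
ω₁ (FL) = (vx − vy − k·ωz)/r = 0.1840/0.075 = 2.4533
ω₂ (FR) = (vx + vy + k·ωz)/r = 0.4160/0.075 = 5.5467
ω₃ (RL) = (vx + vy − k·ωz)/r = 1.1840/0.075 = 15.7867
ω₄ (RR) = (vx − vy + k·ωz)/r = -0.5840/0.075 = -7.7867

(2.4533, 5.5467, 15.7867, -7.7867)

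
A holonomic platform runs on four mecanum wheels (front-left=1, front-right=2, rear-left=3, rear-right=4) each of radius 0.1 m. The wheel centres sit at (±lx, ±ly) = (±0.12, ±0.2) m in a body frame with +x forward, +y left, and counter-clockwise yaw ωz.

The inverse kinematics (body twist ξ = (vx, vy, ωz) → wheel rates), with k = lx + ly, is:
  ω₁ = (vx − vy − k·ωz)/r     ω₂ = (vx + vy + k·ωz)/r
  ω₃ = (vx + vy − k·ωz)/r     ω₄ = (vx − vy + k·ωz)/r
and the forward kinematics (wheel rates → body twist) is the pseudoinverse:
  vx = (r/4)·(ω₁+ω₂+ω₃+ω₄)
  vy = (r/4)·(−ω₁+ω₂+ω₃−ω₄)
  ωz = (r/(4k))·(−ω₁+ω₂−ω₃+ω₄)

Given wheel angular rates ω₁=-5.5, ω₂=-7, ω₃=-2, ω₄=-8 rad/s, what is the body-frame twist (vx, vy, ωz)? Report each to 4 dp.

(-0.5625, 0.1125, -0.5859)

k = lx + ly = 0.12 + 0.2 = 0.3200
ω₁+ω₂+ω₃+ω₄ = -22.5000  →  vx = (0.1/4)·-22.5000 = -0.5625
−ω₁+ω₂+ω₃−ω₄ = 4.5000  →  vy = (0.1/4)·4.5000 = 0.1125
−ω₁+ω₂−ω₃+ω₄ = -7.5000  →  ωz = (0.1/1.2800)·-7.5000 = -0.5859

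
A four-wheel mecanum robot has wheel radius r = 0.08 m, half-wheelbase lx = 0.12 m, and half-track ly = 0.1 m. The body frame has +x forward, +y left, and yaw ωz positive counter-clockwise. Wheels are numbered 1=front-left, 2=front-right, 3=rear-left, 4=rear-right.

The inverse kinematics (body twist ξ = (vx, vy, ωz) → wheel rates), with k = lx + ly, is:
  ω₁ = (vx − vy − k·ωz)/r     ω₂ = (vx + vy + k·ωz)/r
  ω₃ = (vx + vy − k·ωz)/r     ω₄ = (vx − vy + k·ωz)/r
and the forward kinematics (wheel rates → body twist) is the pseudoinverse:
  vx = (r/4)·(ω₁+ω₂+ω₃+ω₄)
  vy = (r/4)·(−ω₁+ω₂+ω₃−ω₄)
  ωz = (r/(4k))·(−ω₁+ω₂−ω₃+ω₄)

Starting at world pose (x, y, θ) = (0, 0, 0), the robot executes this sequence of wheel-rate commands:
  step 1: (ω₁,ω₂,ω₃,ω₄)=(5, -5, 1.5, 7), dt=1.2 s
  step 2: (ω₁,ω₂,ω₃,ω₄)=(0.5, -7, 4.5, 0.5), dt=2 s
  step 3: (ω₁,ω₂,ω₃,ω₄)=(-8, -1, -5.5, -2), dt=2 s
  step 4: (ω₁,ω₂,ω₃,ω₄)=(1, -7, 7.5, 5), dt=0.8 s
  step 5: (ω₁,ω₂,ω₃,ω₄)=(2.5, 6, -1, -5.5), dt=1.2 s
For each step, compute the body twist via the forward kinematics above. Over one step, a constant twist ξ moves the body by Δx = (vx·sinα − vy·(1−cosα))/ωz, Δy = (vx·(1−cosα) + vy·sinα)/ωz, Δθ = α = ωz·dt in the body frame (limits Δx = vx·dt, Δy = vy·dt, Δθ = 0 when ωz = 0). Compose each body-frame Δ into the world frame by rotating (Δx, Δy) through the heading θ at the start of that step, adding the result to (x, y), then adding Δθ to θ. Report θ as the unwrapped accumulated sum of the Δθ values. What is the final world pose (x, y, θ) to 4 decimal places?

step 1: ξ=(vx,vy,ωz)=(0.1700, -0.3100, -0.4091), dt=1.2 → body Δ=(0.1064, -0.4063, -0.4909) → world pose (0.1064, -0.4063, -0.4909)
step 2: ξ=(vx,vy,ωz)=(-0.0300, -0.0700, -1.0455), dt=2.0 → body Δ=(-0.1251, -0.0151, -2.0909) → world pose (-0.0111, -0.3607, -2.5818)
step 3: ξ=(vx,vy,ωz)=(-0.3300, 0.0700, 0.9545), dt=2.0 → body Δ=(-0.4238, -0.3913, 1.9091) → world pose (0.1403, 0.1959, -0.6727)
step 4: ξ=(vx,vy,ωz)=(0.1300, -0.1100, -0.9545), dt=0.8 → body Δ=(0.0622, -0.1175, -0.7636) → world pose (0.1157, 0.0653, -1.4364)
step 5: ξ=(vx,vy,ωz)=(0.0400, 0.1600, -0.0909), dt=1.2 → body Δ=(0.0584, 0.1890, -0.1091) → world pose (0.3108, 0.0327, -1.5455)

(0.3108, 0.0327, -1.5455)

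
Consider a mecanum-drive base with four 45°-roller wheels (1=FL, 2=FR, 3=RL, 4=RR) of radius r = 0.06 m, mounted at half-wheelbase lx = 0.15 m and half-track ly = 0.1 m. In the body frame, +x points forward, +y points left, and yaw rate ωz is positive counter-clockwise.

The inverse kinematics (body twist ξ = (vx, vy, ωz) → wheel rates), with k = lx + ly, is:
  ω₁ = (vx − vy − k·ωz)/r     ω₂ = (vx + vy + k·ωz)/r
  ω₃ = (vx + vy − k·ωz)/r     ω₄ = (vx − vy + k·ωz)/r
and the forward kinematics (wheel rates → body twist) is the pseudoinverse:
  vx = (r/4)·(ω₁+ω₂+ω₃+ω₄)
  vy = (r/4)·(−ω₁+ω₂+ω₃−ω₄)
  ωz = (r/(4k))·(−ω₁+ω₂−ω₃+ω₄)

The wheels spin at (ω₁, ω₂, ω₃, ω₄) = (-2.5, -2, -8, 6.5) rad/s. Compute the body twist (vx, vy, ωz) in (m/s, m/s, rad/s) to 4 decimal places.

(-0.0900, -0.2100, 0.9000)

k = lx + ly = 0.15 + 0.1 = 0.2500
ω₁+ω₂+ω₃+ω₄ = -6.0000  →  vx = (0.06/4)·-6.0000 = -0.0900
−ω₁+ω₂+ω₃−ω₄ = -14.0000  →  vy = (0.06/4)·-14.0000 = -0.2100
−ω₁+ω₂−ω₃+ω₄ = 15.0000  →  ωz = (0.06/1.0000)·15.0000 = 0.9000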